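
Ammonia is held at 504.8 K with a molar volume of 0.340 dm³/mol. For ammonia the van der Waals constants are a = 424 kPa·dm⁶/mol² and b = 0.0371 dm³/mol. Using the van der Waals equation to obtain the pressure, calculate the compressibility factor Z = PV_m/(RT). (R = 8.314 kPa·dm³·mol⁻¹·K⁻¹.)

Z ≈ 0.8253

P = RT/(V_m − b) − a/V_m² = (8.314)(504.8)/(0.340 − 0.0371) − 424/(0.340)²
  = 4196.9/0.30290 − 3667.8 = 13856 − 3667.8 = 10188 kPa
Z = PV_m/(RT) = (10188)(0.340)/((8.314)(504.8)) = 3463.9/4196.9 = 0.8253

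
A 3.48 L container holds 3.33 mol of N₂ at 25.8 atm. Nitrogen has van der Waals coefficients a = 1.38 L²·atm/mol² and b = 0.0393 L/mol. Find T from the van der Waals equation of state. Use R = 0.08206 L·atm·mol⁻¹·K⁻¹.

T = (P + a n²/V²)(V − nb)/(nR)
P + a n²/V² = 25.8 + (1.38)(3.33)²/(3.48)² = 27.064 atm
V − nb = 3.48 − (3.33)(0.0393) = 3.3491 L
T = (27.064)(3.3491)/((3.33)(0.08206)) = 331.7 K

T ≈ 331.7 K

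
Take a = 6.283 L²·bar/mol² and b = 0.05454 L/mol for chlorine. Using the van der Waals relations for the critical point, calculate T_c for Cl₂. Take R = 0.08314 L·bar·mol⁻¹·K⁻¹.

T_c ≈ 410.6 K

For a van der Waals gas, T_c = 8a/(27Rb).
T_c = 8×6.283/(27×0.08314×0.05454) = 50.264/0.12243 = 410.6 K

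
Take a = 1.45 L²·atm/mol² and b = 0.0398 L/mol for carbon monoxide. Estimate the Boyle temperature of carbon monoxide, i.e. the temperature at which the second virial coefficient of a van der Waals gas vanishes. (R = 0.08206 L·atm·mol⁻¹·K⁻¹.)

For a van der Waals gas the second virial coefficient B₂ = b − a/(RT) vanishes at T_B = a/(Rb).
T_B = 1.45/(0.08206×0.0398) = 1.45/0.0032660 = 444.0 K

T_B ≈ 444.0 K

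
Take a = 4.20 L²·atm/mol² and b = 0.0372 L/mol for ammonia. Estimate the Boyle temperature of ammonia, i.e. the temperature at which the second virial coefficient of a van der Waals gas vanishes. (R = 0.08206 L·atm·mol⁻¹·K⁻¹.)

T_B ≈ 1376 K

For a van der Waals gas the second virial coefficient B₂ = b − a/(RT) vanishes at T_B = a/(Rb).
T_B = 4.20/(0.08206×0.0372) = 4.20/0.0030526 = 1376 K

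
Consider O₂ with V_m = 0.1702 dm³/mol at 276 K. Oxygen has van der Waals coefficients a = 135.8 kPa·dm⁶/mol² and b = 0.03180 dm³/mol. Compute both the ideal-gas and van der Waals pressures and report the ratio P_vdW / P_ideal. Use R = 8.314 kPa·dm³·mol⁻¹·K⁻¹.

Ideal: P_ideal = RT/V_m = (8.314)(276)/0.1702 = 13482.2 kPa
vdW: P = RT/(V_m − b) − a/V_m² = 2294.66/0.138400 − 135.8/0.0289680 = 16579.9 − 4687.93 = 11892.0 kPa
Ratio = 11892.0/13482.2 = 0.8821

P_vdW / P_ideal ≈ 0.8821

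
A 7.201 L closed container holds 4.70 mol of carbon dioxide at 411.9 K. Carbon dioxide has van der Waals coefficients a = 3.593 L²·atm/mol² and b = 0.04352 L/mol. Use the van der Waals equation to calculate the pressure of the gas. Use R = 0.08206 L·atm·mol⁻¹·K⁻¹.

P ≈ 21.18 atm

P = nRT/(V − nb) − a n²/V²
nRT/(V − nb) = (4.70)(0.08206)(411.9)/(7.201 − 4.70×0.04352) = 158.86/6.9965 = 22.706 atm
a n²/V² = (3.593)(4.70)²/(7.201)² = 1.5306 atm
P = 22.706 − 1.5306 = 21.18 atm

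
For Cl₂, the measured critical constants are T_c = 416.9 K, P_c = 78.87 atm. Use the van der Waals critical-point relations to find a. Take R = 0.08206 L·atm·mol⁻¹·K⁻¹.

a ≈ 6.260 L²·atm/mol²

From T_c = 8a/(27Rb) and P_c = a/(27b²): a = 27 R² T_c²/(64 P_c).
a = 27×(0.08206)²×(416.9)²/(64×78.87) = 31600/5047.7 = 6.260 L²·atm/mol²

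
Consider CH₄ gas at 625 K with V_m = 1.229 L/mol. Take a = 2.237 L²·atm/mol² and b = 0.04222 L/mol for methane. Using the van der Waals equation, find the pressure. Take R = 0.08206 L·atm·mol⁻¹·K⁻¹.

P ≈ 41.73 atm

P = RT/(V_m − b) − a/V_m²
RT/(V_m − b) = (0.08206)(625)/(1.229 − 0.04222) = 51.288/1.1868 = 43.215 atm
a/V_m² = 2.237/(1.229)² = 1.4810 atm
P = 43.215 − 1.4810 = 41.73 atm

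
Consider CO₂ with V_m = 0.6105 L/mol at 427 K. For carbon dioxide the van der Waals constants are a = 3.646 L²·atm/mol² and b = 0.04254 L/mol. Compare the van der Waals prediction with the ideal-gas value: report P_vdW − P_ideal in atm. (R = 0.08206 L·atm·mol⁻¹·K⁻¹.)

ΔP ≈ -5.484 atm

Ideal: P_ideal = RT/V_m = (0.08206)(427)/0.6105 = 57.3950 atm
vdW: P = RT/(V_m − b) − a/V_m² = 35.0396/0.567960 − 3.646/0.372710 = 61.6938 − 9.78240 = 51.9114 atm
ΔP = 51.9114 − 57.3950 = -5.484 atm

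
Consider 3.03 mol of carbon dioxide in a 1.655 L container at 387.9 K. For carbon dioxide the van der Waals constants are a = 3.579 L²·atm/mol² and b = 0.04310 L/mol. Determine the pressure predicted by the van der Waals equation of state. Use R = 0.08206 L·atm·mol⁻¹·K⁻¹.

P ≈ 51.27 atm

P = nRT/(V − nb) − a n²/V²
nRT/(V − nb) = (3.03)(0.08206)(387.9)/(1.655 − 3.03×0.04310) = 96.448/1.5244 = 63.269 atm
a n²/V² = (3.579)(3.03)²/(1.655)² = 11.996 atm
P = 63.269 − 11.996 = 51.27 atm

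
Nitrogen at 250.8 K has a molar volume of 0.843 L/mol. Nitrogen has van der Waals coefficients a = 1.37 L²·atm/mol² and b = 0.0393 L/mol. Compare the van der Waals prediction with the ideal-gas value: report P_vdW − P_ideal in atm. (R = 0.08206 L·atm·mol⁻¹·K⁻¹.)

ΔP ≈ -0.734 atm

Ideal: P_ideal = RT/V_m = (0.08206)(250.8)/0.843 = 24.4136 atm
vdW: P = RT/(V_m − b) − a/V_m² = 20.5806/0.803700 − 1.37/0.710649 = 25.6073 − 1.92782 = 23.6795 atm
ΔP = 23.6795 − 24.4136 = -0.734 atm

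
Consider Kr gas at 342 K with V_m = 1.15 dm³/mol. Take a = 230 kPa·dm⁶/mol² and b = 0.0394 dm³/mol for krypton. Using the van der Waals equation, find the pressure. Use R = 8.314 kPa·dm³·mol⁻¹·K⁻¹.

P = RT/(V_m − b) − a/V_m²
RT/(V_m − b) = (8.314)(342)/(1.15 − 0.0394) = 2843.4/1.1106 = 2560.2 kPa
a/V_m² = 230/(1.15)² = 173.91 kPa
P = 2560.2 − 173.91 = 2386 kPa

P ≈ 2386 kPa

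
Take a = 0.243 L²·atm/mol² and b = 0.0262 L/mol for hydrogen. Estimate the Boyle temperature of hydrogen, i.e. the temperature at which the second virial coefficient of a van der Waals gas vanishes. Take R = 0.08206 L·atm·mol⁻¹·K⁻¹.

T_B ≈ 113.0 K

For a van der Waals gas the second virial coefficient B₂ = b − a/(RT) vanishes at T_B = a/(Rb).
T_B = 0.243/(0.08206×0.0262) = 0.243/0.0021500 = 113.0 K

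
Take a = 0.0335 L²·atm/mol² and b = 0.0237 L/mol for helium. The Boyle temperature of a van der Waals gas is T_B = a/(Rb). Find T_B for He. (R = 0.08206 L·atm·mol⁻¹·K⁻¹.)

For a van der Waals gas the second virial coefficient B₂ = b − a/(RT) vanishes at T_B = a/(Rb).
T_B = 0.0335/(0.08206×0.0237) = 0.0335/0.0019448 = 17.23 K

T_B ≈ 17.23 K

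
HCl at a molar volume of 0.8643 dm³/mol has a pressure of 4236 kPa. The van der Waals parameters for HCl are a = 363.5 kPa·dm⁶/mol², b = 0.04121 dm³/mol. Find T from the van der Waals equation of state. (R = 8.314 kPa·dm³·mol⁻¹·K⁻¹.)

T = (P + a/V_m²)(V_m − b)/R
P + a/V_m² = 4236 + 363.5/(0.8643)² = 4722.6 kPa
V_m − b = 0.8643 − 0.04121 = 0.82309 dm³/mol
T = (4722.6)(0.82309)/8.314 = 467.5 K

T ≈ 467.5 K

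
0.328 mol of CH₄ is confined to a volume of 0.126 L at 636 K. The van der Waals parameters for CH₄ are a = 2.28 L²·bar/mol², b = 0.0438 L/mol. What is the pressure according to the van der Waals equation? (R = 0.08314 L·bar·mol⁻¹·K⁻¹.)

P ≈ 139.9 bar

P = nRT/(V − nb) − a n²/V²
nRT/(V − nb) = (0.328)(0.08314)(636)/(0.126 − 0.328×0.0438) = 17.344/0.11163 = 155.37 bar
a n²/V² = (2.28)(0.328)²/(0.126)² = 15.450 bar
P = 155.37 − 15.450 = 139.9 bar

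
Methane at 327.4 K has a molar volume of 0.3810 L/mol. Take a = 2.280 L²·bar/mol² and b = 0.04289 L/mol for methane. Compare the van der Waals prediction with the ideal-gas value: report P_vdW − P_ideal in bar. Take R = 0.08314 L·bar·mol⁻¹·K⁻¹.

ΔP ≈ -6.644 bar

Ideal: P_ideal = RT/V_m = (0.08314)(327.4)/0.3810 = 71.4437 bar
vdW: P = RT/(V_m − b) − a/V_m² = 27.2200/0.338110 − 2.280/0.145161 = 80.5063 − 15.7067 = 64.7996 bar
ΔP = 64.7996 − 71.4437 = -6.644 bar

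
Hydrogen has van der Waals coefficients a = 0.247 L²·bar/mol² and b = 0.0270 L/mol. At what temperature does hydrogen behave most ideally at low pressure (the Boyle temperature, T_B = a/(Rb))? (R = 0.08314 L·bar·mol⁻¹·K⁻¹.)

For a van der Waals gas the second virial coefficient B₂ = b − a/(RT) vanishes at T_B = a/(Rb).
T_B = 0.247/(0.08314×0.0270) = 0.247/0.0022448 = 110.0 K

T_B ≈ 110.0 K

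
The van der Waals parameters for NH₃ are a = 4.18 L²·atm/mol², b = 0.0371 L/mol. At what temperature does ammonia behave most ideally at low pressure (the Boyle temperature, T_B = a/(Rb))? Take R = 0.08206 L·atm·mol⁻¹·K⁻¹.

T_B ≈ 1373 K

For a van der Waals gas the second virial coefficient B₂ = b − a/(RT) vanishes at T_B = a/(Rb).
T_B = 4.18/(0.08206×0.0371) = 4.18/0.0030444 = 1373 K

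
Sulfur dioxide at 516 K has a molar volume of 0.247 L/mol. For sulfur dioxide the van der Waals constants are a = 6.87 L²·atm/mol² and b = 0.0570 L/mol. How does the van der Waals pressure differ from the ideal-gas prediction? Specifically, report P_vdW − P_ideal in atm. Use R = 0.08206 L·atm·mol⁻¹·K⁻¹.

ΔP ≈ -61.18 atm

Ideal: P_ideal = RT/V_m = (0.08206)(516)/0.247 = 171.429 atm
vdW: P = RT/(V_m − b) − a/V_m² = 42.3430/0.190000 − 6.87/0.0610090 = 222.858 − 112.606 = 110.252 atm
ΔP = 110.252 − 171.429 = -61.18 atm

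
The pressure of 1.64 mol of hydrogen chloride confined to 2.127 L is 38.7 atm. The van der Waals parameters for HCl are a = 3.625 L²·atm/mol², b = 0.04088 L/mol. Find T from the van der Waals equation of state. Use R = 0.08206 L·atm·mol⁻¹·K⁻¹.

T ≈ 625.4 K

T = (P + a n²/V²)(V − nb)/(nR)
P + a n²/V² = 38.7 + (3.625)(1.64)²/(2.127)² = 40.855 atm
V − nb = 2.127 − (1.64)(0.04088) = 2.0600 L
T = (40.855)(2.0600)/((1.64)(0.08206)) = 625.4 K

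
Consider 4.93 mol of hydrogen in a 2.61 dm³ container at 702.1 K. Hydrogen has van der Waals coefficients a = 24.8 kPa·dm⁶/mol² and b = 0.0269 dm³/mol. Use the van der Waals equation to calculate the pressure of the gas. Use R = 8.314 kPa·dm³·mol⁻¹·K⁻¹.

P ≈ 11528 kPa

P = nRT/(V − nb) − a n²/V²
nRT/(V − nb) = (4.93)(8.314)(702.1)/(2.61 − 4.93×0.0269) = 28778/2.4774 = 11616 kPa
a n²/V² = (24.8)(4.93)²/(2.61)² = 88.484 kPa
P = 11616 − 88.484 = 11528 kPa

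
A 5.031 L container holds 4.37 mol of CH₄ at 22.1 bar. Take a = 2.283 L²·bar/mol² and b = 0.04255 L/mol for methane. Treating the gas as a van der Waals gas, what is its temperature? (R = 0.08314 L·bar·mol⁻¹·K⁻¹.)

T ≈ 317.7 K

T = (P + a n²/V²)(V − nb)/(nR)
P + a n²/V² = 22.1 + (2.283)(4.37)²/(5.031)² = 23.823 bar
V − nb = 5.031 − (4.37)(0.04255) = 4.8451 L
T = (23.823)(4.8451)/((4.37)(0.08314)) = 317.7 K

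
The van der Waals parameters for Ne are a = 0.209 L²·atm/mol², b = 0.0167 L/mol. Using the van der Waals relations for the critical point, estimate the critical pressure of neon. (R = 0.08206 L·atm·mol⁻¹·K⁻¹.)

For a van der Waals gas, P_c = a/(27b²).
P_c = 0.209/(27×(0.0167)²) = 0.209/0.0075300 = 27.76 atm

P_c ≈ 27.76 atm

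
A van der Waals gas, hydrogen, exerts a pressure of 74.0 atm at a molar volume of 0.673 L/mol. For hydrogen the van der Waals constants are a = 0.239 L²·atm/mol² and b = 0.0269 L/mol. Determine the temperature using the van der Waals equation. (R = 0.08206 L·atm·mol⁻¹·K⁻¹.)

T ≈ 586.8 K

T = (P + a/V_m²)(V_m − b)/R
P + a/V_m² = 74.0 + 0.239/(0.673)² = 74.528 atm
V_m − b = 0.673 − 0.0269 = 0.64610 L/mol
T = (74.528)(0.64610)/0.08206 = 586.8 K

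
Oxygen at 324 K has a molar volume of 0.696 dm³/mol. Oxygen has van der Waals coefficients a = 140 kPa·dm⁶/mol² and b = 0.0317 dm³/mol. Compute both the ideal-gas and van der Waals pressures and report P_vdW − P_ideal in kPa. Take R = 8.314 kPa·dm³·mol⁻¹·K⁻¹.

ΔP ≈ -104.3 kPa

Ideal: P_ideal = RT/V_m = (8.314)(324)/0.696 = 3870.31 kPa
vdW: P = RT/(V_m − b) − a/V_m² = 2693.74/0.664300 − 140/0.484416 = 4055.01 − 289.008 = 3766.00 kPa
ΔP = 3766.00 − 3870.31 = -104.3 kPa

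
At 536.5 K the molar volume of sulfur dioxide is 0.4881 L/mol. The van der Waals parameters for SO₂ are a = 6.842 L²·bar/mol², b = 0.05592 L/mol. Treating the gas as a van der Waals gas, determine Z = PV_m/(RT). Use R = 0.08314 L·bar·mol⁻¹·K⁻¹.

Z ≈ 0.8151

P = RT/(V_m − b) − a/V_m² = (0.08314)(536.5)/(0.4881 − 0.05592) − 6.842/(0.4881)²
  = 44.605/0.43218 − 28.719 = 103.21 − 28.719 = 74.49 bar
Z = PV_m/(RT) = (74.49)(0.4881)/((0.08314)(536.5)) = 36.359/44.605 = 0.8151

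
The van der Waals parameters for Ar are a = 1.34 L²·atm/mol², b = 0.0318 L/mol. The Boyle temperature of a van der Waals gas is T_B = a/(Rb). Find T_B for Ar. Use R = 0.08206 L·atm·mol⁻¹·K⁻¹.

For a van der Waals gas the second virial coefficient B₂ = b − a/(RT) vanishes at T_B = a/(Rb).
T_B = 1.34/(0.08206×0.0318) = 1.34/0.0026095 = 513.5 K

T_B ≈ 513.5 K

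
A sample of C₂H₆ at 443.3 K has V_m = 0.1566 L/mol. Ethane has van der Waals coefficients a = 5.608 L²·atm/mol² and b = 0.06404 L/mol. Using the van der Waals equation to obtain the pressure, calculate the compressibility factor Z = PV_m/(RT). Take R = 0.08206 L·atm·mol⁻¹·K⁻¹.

P = RT/(V_m − b) − a/V_m² = (0.08206)(443.3)/(0.1566 − 0.06404) − 5.608/(0.1566)²
  = 36.377/0.092560 − 228.68 = 393.01 − 228.68 = 164.33 atm
Z = PV_m/(RT) = (164.33)(0.1566)/((0.08206)(443.3)) = 25.734/36.377 = 0.7074

Z ≈ 0.7074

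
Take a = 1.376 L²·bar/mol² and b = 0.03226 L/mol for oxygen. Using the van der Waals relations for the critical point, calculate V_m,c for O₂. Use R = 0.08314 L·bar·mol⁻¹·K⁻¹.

For a van der Waals gas, V_m,c = 3b.
V_m,c = 3×0.03226 = 0.09678 L/mol

V_m,c ≈ 0.09678 L/mol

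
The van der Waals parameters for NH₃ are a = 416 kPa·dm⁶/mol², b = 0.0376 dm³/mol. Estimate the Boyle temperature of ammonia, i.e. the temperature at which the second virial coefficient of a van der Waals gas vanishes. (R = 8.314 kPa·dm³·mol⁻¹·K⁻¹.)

For a van der Waals gas the second virial coefficient B₂ = b − a/(RT) vanishes at T_B = a/(Rb).
T_B = 416/(8.314×0.0376) = 416/0.31261 = 1331 K

T_B ≈ 1331 K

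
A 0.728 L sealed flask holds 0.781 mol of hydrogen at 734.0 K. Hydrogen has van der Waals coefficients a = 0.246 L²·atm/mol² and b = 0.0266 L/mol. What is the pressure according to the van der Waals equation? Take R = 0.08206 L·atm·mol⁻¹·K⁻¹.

P = nRT/(V − nb) − a n²/V²
nRT/(V − nb) = (0.781)(0.08206)(734.0)/(0.728 − 0.781×0.0266) = 47.041/0.70723 = 66.514 atm
a n²/V² = (0.246)(0.781)²/(0.728)² = 0.28312 atm
P = 66.514 − 0.28312 = 66.23 atm

P ≈ 66.23 atm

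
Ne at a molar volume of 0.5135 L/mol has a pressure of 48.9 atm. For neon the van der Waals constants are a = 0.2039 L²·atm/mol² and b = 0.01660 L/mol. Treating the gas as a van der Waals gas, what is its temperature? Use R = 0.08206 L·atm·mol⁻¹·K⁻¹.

T = (P + a/V_m²)(V_m − b)/R
P + a/V_m² = 48.9 + 0.2039/(0.5135)² = 49.673 atm
V_m − b = 0.5135 − 0.01660 = 0.49690 L/mol
T = (49.673)(0.49690)/0.08206 = 300.8 K

T ≈ 300.8 K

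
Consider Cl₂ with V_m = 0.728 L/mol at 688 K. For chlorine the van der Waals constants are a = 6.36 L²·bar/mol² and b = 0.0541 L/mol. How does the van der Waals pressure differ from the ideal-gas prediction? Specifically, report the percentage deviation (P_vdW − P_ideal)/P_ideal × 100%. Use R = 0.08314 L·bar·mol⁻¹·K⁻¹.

Ideal: P_ideal = RT/V_m = (0.08314)(688)/0.728 = 78.5719 bar
vdW: P = RT/(V_m − b) − a/V_m² = 57.2003/0.673900 − 6.36/0.529984 = 84.8795 − 12.0004 = 72.8791 bar
% deviation = (72.8791 − 78.5719)/78.5719 × 100% = -7.25%

-7.25 %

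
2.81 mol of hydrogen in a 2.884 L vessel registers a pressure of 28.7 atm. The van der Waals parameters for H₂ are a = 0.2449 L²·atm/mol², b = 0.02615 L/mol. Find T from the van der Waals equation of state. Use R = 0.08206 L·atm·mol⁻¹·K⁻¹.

T = (P + a n²/V²)(V − nb)/(nR)
P + a n²/V² = 28.7 + (0.2449)(2.81)²/(2.884)² = 28.932 atm
V − nb = 2.884 − (2.81)(0.02615) = 2.8105 L
T = (28.932)(2.8105)/((2.81)(0.08206)) = 352.6 K

T ≈ 352.6 K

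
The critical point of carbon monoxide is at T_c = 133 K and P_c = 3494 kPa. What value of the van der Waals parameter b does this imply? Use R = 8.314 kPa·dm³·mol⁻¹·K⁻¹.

From T_c = 8a/(27Rb) and P_c = a/(27b²): b = R T_c/(8 P_c).
b = (8.314)(133)/(8×3494) = 1105.8/27952 = 0.03956 dm³/mol

b ≈ 0.03956 dm³/mol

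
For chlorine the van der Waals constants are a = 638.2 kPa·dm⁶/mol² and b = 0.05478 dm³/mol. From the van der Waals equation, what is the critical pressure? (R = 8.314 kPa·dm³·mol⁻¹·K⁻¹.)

P_c ≈ 7877 kPa

For a van der Waals gas, P_c = a/(27b²).
P_c = 638.2/(27×(0.05478)²) = 638.2/0.081023 = 7877 kPa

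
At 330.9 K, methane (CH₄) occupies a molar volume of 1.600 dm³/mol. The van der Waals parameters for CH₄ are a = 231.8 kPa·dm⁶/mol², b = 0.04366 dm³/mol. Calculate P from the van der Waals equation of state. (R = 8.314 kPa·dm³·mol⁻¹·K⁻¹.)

P = RT/(V_m − b) − a/V_m²
RT/(V_m − b) = (8.314)(330.9)/(1.600 − 0.04366) = 2751.1/1.5563 = 1767.7 kPa
a/V_m² = 231.8/(1.600)² = 90.547 kPa
P = 1767.7 − 90.547 = 1677 kPa

P ≈ 1677 kPa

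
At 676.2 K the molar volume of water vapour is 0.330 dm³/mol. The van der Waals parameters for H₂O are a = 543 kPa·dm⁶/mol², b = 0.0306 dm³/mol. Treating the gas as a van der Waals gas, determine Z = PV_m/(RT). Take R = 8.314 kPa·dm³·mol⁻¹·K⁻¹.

Z ≈ 0.8095

P = RT/(V_m − b) − a/V_m² = (8.314)(676.2)/(0.330 − 0.0306) − 543/(0.330)²
  = 5621.9/0.29940 − 4986.2 = 18777 − 4986.2 = 13791 kPa
Z = PV_m/(RT) = (13791)(0.330)/((8.314)(676.2)) = 4551.0/5621.9 = 0.8095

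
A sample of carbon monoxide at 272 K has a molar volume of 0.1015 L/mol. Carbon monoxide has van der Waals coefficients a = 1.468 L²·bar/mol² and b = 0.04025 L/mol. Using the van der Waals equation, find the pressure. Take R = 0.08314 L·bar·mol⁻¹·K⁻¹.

P = RT/(V_m − b) − a/V_m²
RT/(V_m − b) = (0.08314)(272)/(0.1015 − 0.04025) = 22.614/0.061250 = 369.21 bar
a/V_m² = 1.468/(0.1015)² = 142.49 bar
P = 369.21 − 142.49 = 226.7 bar

P ≈ 226.7 bar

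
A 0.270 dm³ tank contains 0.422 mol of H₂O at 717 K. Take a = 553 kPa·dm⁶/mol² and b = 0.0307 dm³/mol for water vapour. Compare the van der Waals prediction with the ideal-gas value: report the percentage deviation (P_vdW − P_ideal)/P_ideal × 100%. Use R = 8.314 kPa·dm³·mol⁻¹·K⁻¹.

Ideal: P_ideal = nRT/V = (0.422)(8.314)(717)/0.270 = 9317.04 kPa
vdW: P = nRT/(V − nb) − a n²/V² = 2515.60/0.257045 − 98.4805/0.0729000 = 9786.61 − 1350.90 = 8435.71 kPa
% deviation = (8435.71 − 9317.04)/9317.04 × 100% = -9.46%

-9.46 %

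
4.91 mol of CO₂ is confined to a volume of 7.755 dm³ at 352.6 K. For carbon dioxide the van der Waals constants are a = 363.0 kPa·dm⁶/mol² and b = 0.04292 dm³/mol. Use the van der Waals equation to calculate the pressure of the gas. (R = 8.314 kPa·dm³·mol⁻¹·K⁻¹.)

P = nRT/(V − nb) − a n²/V²
nRT/(V − nb) = (4.91)(8.314)(352.6)/(7.755 − 4.91×0.04292) = 14394/7.5443 = 1907.9 kPa
a n²/V² = (363.0)(4.91)²/(7.755)² = 145.51 kPa
P = 1907.9 − 145.51 = 1762 kPa

P ≈ 1762 kPa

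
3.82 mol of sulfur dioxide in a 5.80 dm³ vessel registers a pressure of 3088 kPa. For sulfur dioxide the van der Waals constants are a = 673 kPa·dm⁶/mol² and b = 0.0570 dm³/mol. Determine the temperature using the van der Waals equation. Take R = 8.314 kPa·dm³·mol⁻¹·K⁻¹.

T ≈ 594.1 K

T = (P + a n²/V²)(V − nb)/(nR)
P + a n²/V² = 3088 + (673)(3.82)²/(5.80)² = 3379.9 kPa
V − nb = 5.80 − (3.82)(0.0570) = 5.5823 dm³
T = (3379.9)(5.5823)/((3.82)(8.314)) = 594.1 K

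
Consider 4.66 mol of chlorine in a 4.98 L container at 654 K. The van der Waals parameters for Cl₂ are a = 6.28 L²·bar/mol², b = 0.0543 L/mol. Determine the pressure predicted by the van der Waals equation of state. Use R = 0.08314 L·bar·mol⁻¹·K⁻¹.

P ≈ 48.10 bar

P = nRT/(V − nb) − a n²/V²
nRT/(V − nb) = (4.66)(0.08314)(654)/(4.98 − 4.66×0.0543) = 253.38/4.7270 = 53.603 bar
a n²/V² = (6.28)(4.66)²/(4.98)² = 5.4989 bar
P = 53.603 − 5.4989 = 48.10 bar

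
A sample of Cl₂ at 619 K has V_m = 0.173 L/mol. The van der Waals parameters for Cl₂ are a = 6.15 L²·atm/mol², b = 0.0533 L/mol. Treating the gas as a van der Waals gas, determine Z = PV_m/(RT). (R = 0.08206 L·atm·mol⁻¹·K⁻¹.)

P = RT/(V_m − b) − a/V_m² = (0.08206)(619)/(0.173 − 0.0533) − 6.15/(0.173)²
  = 50.795/0.11970 − 205.49 = 424.35 − 205.49 = 218.86 atm
Z = PV_m/(RT) = (218.86)(0.173)/((0.08206)(619)) = 37.863/50.795 = 0.7454

Z ≈ 0.7454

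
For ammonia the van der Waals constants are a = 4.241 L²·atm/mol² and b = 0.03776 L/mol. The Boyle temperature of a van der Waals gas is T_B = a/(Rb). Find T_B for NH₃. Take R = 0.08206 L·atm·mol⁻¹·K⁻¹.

T_B ≈ 1369 K

For a van der Waals gas the second virial coefficient B₂ = b − a/(RT) vanishes at T_B = a/(Rb).
T_B = 4.241/(0.08206×0.03776) = 4.241/0.0030986 = 1369 K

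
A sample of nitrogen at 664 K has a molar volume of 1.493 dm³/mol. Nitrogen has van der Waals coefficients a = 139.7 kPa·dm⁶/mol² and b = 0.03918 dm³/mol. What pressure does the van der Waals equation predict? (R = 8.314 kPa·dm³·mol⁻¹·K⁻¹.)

P = RT/(V_m − b) − a/V_m²
RT/(V_m − b) = (8.314)(664)/(1.493 − 0.03918) = 5520.5/1.4538 = 3797.3 kPa
a/V_m² = 139.7/(1.493)² = 62.672 kPa
P = 3797.3 − 62.672 = 3735 kPa

P ≈ 3735 kPa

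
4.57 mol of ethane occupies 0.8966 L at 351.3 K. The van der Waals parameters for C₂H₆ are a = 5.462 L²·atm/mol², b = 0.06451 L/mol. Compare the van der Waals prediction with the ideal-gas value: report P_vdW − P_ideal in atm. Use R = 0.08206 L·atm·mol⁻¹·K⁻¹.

ΔP ≈ -69.92 atm

Ideal: P_ideal = nRT/V = (4.57)(0.08206)(351.3)/0.8966 = 146.936 atm
vdW: P = nRT/(V − nb) − a n²/V² = 131.742/0.601789 − 114.073/0.803892 = 218.917 − 141.901 = 77.016 atm
ΔP = 77.016 − 146.936 = -69.92 atm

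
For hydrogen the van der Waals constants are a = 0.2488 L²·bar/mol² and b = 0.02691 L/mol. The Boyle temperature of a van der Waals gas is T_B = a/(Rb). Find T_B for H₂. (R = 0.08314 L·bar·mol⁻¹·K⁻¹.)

For a van der Waals gas the second virial coefficient B₂ = b − a/(RT) vanishes at T_B = a/(Rb).
T_B = 0.2488/(0.08314×0.02691) = 0.2488/0.0022373 = 111.2 K

T_B ≈ 111.2 K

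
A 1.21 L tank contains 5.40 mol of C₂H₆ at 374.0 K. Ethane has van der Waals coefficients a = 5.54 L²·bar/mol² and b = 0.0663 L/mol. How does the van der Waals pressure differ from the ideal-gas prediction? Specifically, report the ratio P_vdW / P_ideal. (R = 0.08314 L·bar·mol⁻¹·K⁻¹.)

Ideal: P_ideal = nRT/V = (5.40)(0.08314)(374.0)/1.21 = 138.768 bar
vdW: P = nRT/(V − nb) − a n²/V² = 167.910/0.851980 − 161.546/1.46410 = 197.082 − 110.338 = 86.744 bar
Ratio = 86.744/138.768 = 0.6251

P_vdW / P_ideal ≈ 0.6251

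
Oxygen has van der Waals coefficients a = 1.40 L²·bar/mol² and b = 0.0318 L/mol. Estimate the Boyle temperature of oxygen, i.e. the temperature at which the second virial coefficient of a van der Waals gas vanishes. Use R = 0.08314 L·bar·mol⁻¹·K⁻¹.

For a van der Waals gas the second virial coefficient B₂ = b − a/(RT) vanishes at T_B = a/(Rb).
T_B = 1.40/(0.08314×0.0318) = 1.40/0.0026439 = 529.5 K

T_B ≈ 529.5 K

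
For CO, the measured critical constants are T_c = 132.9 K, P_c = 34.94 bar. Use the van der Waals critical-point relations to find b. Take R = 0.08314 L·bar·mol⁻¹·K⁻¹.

From T_c = 8a/(27Rb) and P_c = a/(27b²): b = R T_c/(8 P_c).
b = (0.08314)(132.9)/(8×34.94) = 11.049/279.52 = 0.03953 L/mol

b ≈ 0.03953 L/mol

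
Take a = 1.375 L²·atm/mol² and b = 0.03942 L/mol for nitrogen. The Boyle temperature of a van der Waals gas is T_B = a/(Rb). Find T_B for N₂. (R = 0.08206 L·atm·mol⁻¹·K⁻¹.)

For a van der Waals gas the second virial coefficient B₂ = b − a/(RT) vanishes at T_B = a/(Rb).
T_B = 1.375/(0.08206×0.03942) = 1.375/0.0032348 = 425.1 K

T_B ≈ 425.1 K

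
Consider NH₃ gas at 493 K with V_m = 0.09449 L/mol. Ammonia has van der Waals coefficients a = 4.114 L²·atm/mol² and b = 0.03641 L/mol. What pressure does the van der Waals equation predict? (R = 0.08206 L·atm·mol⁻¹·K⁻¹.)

P = RT/(V_m − b) − a/V_m²
RT/(V_m − b) = (0.08206)(493)/(0.09449 − 0.03641) = 40.456/0.058080 = 696.56 atm
a/V_m² = 4.114/(0.09449)² = 460.78 atm
P = 696.56 − 460.78 = 235.8 atm

P ≈ 235.8 atm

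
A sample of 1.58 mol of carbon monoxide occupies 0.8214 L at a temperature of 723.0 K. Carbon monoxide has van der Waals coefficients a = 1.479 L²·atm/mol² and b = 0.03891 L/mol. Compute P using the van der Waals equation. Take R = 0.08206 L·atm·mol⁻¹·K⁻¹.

P = nRT/(V − nb) − a n²/V²
nRT/(V − nb) = (1.58)(0.08206)(723.0)/(0.8214 − 1.58×0.03891) = 93.740/0.75992 = 123.36 atm
a n²/V² = (1.479)(1.58)²/(0.8214)² = 5.4723 atm
P = 123.36 − 5.4723 = 117.9 atm

P ≈ 117.9 atm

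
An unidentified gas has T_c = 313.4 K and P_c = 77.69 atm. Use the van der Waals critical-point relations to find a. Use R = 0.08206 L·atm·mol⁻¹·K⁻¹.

a ≈ 3.592 L²·atm/mol²

From T_c = 8a/(27Rb) and P_c = a/(27b²): a = 27 R² T_c²/(64 P_c).
a = 27×(0.08206)²×(313.4)²/(64×77.69) = 17858/4972.2 = 3.592 L²·atm/mol²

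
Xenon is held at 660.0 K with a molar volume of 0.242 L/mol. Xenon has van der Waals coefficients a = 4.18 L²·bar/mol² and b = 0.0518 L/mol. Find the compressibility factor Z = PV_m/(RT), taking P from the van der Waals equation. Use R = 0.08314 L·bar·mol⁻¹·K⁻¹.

Z ≈ 0.9576

P = RT/(V_m − b) − a/V_m² = (0.08314)(660.0)/(0.242 − 0.0518) − 4.18/(0.242)²
  = 54.872/0.19020 − 71.375 = 288.50 − 71.375 = 217.13 bar
Z = PV_m/(RT) = (217.13)(0.242)/((0.08314)(660.0)) = 52.545/54.872 = 0.9576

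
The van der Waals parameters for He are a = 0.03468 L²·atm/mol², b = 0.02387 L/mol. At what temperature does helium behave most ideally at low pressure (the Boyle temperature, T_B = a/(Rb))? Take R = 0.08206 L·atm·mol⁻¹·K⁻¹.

T_B ≈ 17.70 K

For a van der Waals gas the second virial coefficient B₂ = b − a/(RT) vanishes at T_B = a/(Rb).
T_B = 0.03468/(0.08206×0.02387) = 0.03468/0.0019588 = 17.70 K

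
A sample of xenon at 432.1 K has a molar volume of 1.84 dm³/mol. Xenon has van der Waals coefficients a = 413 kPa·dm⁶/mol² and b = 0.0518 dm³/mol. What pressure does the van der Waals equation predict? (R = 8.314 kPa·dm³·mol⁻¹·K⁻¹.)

P ≈ 1887 kPa

P = RT/(V_m − b) − a/V_m²
RT/(V_m − b) = (8.314)(432.1)/(1.84 − 0.0518) = 3592.5/1.7882 = 2009.0 kPa
a/V_m² = 413/(1.84)² = 121.99 kPa
P = 2009.0 − 121.99 = 1887 kPa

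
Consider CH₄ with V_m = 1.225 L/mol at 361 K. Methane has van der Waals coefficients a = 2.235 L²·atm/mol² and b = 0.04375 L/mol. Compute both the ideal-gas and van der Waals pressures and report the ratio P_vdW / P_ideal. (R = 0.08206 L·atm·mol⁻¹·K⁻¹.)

P_vdW / P_ideal ≈ 0.9754

Ideal: P_ideal = RT/V_m = (0.08206)(361)/1.225 = 24.1826 atm
vdW: P = RT/(V_m − b) − a/V_m² = 29.6237/1.18125 − 2.235/1.50063 = 25.0783 − 1.48937 = 23.5889 atm
Ratio = 23.5889/24.1826 = 0.9754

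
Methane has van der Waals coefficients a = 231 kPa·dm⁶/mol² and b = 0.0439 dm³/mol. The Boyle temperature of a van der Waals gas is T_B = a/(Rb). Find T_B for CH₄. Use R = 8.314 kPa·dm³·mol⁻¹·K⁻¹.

T_B ≈ 632.9 K

For a van der Waals gas the second virial coefficient B₂ = b − a/(RT) vanishes at T_B = a/(Rb).
T_B = 231/(8.314×0.0439) = 231/0.36498 = 632.9 K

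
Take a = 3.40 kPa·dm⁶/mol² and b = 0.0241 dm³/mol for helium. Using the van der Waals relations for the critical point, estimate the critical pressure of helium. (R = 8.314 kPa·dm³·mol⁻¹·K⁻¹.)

P_c ≈ 216.8 kPa

For a van der Waals gas, P_c = a/(27b²).
P_c = 3.40/(27×(0.0241)²) = 3.40/0.015682 = 216.8 kPa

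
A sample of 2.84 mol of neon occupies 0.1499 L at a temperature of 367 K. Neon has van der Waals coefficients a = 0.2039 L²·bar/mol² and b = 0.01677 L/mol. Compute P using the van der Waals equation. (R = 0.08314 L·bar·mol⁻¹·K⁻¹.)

P ≈ 774.1 bar

P = nRT/(V − nb) − a n²/V²
nRT/(V − nb) = (2.84)(0.08314)(367)/(0.1499 − 2.84×0.01677) = 86.655/0.10227 = 847.32 bar
a n²/V² = (0.2039)(2.84)²/(0.1499)² = 73.190 bar
P = 847.32 − 73.190 = 774.1 bar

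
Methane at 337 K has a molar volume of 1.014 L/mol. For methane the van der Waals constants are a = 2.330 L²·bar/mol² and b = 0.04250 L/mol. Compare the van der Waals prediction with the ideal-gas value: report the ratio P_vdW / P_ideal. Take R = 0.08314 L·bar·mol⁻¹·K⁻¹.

P_vdW / P_ideal ≈ 0.9617

Ideal: P_ideal = RT/V_m = (0.08314)(337)/1.014 = 27.6313 bar
vdW: P = RT/(V_m − b) − a/V_m² = 28.0182/0.971500 − 2.330/1.02820 = 28.8401 − 2.26610 = 26.5740 bar
Ratio = 26.5740/27.6313 = 0.9617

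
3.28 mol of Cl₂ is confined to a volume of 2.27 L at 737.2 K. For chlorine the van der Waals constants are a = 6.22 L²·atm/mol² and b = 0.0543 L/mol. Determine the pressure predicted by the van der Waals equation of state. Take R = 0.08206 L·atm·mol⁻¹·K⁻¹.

P = nRT/(V − nb) − a n²/V²
nRT/(V − nb) = (3.28)(0.08206)(737.2)/(2.27 − 3.28×0.0543) = 198.42/2.0919 = 94.852 atm
a n²/V² = (6.22)(3.28)²/(2.27)² = 12.986 atm
P = 94.852 − 12.986 = 81.87 atm

P ≈ 81.87 atm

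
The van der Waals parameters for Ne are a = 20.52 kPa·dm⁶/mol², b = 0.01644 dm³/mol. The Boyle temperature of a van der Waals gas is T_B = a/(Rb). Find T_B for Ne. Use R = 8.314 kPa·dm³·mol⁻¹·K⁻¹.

T_B ≈ 150.1 K

For a van der Waals gas the second virial coefficient B₂ = b − a/(RT) vanishes at T_B = a/(Rb).
T_B = 20.52/(8.314×0.01644) = 20.52/0.13668 = 150.1 K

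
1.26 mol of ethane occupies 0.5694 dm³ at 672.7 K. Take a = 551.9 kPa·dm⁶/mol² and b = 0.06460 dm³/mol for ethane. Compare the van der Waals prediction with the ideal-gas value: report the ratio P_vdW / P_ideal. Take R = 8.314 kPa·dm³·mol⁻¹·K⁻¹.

Ideal: P_ideal = nRT/V = (1.26)(8.314)(672.7)/0.5694 = 12376.1 kPa
vdW: P = nRT/(V − nb) − a n²/V² = 7046.96/0.488004 − 876.196/0.324216 = 14440.4 − 2702.51 = 11737.9 kPa
Ratio = 11737.9/12376.1 = 0.9484

P_vdW / P_ideal ≈ 0.9484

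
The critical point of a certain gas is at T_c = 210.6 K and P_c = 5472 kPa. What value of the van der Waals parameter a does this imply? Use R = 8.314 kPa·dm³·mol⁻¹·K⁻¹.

a ≈ 236.4 kPa·dm⁶/mol²

From T_c = 8a/(27Rb) and P_c = a/(27b²): a = 27 R² T_c²/(64 P_c).
a = 27×(8.314)²×(210.6)²/(64×5472) = 82775257/350208 = 236.4 kPa·dm⁶/mol²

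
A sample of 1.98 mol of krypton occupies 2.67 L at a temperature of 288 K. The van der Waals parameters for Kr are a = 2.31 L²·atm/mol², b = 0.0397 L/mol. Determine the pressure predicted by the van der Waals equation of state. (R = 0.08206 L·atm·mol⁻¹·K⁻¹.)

P = nRT/(V − nb) − a n²/V²
nRT/(V − nb) = (1.98)(0.08206)(288)/(2.67 − 1.98×0.0397) = 46.794/2.5914 = 18.057 atm
a n²/V² = (2.31)(1.98)²/(2.67)² = 1.2703 atm
P = 18.057 − 1.2703 = 16.79 atm

P ≈ 16.79 atm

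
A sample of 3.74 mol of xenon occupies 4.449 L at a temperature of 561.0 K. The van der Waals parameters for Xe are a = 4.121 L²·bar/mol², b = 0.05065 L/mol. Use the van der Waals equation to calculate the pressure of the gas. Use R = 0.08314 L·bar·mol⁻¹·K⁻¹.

P ≈ 38.04 bar

P = nRT/(V − nb) − a n²/V²
nRT/(V − nb) = (3.74)(0.08314)(561.0)/(4.449 − 3.74×0.05065) = 174.44/4.2596 = 40.952 bar
a n²/V² = (4.121)(3.74)²/(4.449)² = 2.9122 bar
P = 40.952 − 2.9122 = 38.04 bar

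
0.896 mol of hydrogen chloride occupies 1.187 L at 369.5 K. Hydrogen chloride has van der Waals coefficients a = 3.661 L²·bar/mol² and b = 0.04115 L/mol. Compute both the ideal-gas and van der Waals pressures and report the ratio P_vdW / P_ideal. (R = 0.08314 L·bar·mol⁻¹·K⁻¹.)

P_vdW / P_ideal ≈ 0.9421

Ideal: P_ideal = nRT/V = (0.896)(0.08314)(369.5)/1.187 = 23.1890 bar
vdW: P = nRT/(V − nb) − a n²/V² = 27.5253/1.15013 − 2.93911/1.40897 = 23.9323 − 2.08600 = 21.8463 bar
Ratio = 21.8463/23.1890 = 0.9421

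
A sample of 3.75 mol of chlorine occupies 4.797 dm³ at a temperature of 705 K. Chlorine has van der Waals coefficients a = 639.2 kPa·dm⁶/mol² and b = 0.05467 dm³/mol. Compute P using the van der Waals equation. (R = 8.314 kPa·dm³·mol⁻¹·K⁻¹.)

P ≈ 4396 kPa

P = nRT/(V − nb) − a n²/V²
nRT/(V − nb) = (3.75)(8.314)(705)/(4.797 − 3.75×0.05467) = 21980/4.5920 = 4786.6 kPa
a n²/V² = (639.2)(3.75)²/(4.797)² = 390.62 kPa
P = 4786.6 − 390.62 = 4396 kPa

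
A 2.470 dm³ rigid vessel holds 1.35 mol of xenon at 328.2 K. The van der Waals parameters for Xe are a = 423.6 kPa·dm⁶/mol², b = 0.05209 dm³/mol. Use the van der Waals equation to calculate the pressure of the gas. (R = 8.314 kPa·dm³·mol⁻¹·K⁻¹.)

P = nRT/(V − nb) − a n²/V²
nRT/(V − nb) = (1.35)(8.314)(328.2)/(2.470 − 1.35×0.05209) = 3683.7/2.3997 = 1535.1 kPa
a n²/V² = (423.6)(1.35)²/(2.470)² = 126.54 kPa
P = 1535.1 − 126.54 = 1409 kPa

P ≈ 1409 kPa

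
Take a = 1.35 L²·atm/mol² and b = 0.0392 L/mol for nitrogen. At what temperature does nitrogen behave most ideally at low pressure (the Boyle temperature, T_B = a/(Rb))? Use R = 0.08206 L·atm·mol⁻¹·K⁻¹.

For a van der Waals gas the second virial coefficient B₂ = b − a/(RT) vanishes at T_B = a/(Rb).
T_B = 1.35/(0.08206×0.0392) = 1.35/0.0032168 = 419.7 K

T_B ≈ 419.7 K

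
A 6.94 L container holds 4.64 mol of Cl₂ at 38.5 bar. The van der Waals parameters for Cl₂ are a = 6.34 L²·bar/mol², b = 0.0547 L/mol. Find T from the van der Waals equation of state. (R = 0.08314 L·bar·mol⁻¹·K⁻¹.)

T = (P + a n²/V²)(V − nb)/(nR)
P + a n²/V² = 38.5 + (6.34)(4.64)²/(6.94)² = 41.334 bar
V − nb = 6.94 − (4.64)(0.0547) = 6.6862 L
T = (41.334)(6.6862)/((4.64)(0.08314)) = 716.4 K

T ≈ 716.4 K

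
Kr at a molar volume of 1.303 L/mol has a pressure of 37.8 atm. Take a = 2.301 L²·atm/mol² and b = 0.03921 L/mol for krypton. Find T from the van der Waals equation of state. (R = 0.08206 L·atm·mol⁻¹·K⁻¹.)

T = (P + a/V_m²)(V_m − b)/R
P + a/V_m² = 37.8 + 2.301/(1.303)² = 39.155 atm
V_m − b = 1.303 − 0.03921 = 1.2638 L/mol
T = (39.155)(1.2638)/0.08206 = 603.0 K

T ≈ 603.0 K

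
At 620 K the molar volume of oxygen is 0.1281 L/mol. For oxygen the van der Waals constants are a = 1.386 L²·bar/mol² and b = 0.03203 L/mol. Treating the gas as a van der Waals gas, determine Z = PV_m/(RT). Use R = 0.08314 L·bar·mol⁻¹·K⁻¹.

P = RT/(V_m − b) − a/V_m² = (0.08314)(620)/(0.1281 − 0.03203) − 1.386/(0.1281)²
  = 51.547/0.096070 − 84.463 = 536.56 − 84.463 = 452.10 bar
Z = PV_m/(RT) = (452.10)(0.1281)/((0.08314)(620)) = 57.914/51.547 = 1.124

Z ≈ 1.124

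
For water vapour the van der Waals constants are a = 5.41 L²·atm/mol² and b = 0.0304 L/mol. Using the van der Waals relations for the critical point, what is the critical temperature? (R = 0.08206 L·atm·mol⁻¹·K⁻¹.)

For a van der Waals gas, T_c = 8a/(27Rb).
T_c = 8×5.41/(27×0.08206×0.0304) = 43.280/0.067355 = 642.6 K

T_c ≈ 642.6 K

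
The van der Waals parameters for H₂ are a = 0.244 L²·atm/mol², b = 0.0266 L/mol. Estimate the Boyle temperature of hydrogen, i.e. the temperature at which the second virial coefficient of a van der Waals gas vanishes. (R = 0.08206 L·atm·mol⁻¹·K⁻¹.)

T_B ≈ 111.8 K

For a van der Waals gas the second virial coefficient B₂ = b − a/(RT) vanishes at T_B = a/(Rb).
T_B = 0.244/(0.08206×0.0266) = 0.244/0.0021828 = 111.8 K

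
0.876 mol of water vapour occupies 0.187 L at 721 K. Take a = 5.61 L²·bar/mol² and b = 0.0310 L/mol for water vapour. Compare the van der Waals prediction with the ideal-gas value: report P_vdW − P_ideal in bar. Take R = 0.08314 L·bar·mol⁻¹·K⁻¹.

ΔP ≈ -75.40 bar

Ideal: P_ideal = nRT/V = (0.876)(0.08314)(721)/0.187 = 280.807 bar
vdW: P = nRT/(V − nb) − a n²/V² = 52.5109/0.159844 − 4.30498/0.0349690 = 328.513 − 123.108 = 205.405 bar
ΔP = 205.405 − 280.807 = -75.40 bar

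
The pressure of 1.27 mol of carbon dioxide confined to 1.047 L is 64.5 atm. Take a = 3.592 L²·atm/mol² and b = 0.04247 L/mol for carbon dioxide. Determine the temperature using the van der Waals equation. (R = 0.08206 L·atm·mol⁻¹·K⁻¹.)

T = (P + a n²/V²)(V − nb)/(nR)
P + a n²/V² = 64.5 + (3.592)(1.27)²/(1.047)² = 69.785 atm
V − nb = 1.047 − (1.27)(0.04247) = 0.99306 L
T = (69.785)(0.99306)/((1.27)(0.08206)) = 665.0 K

T ≈ 665.0 K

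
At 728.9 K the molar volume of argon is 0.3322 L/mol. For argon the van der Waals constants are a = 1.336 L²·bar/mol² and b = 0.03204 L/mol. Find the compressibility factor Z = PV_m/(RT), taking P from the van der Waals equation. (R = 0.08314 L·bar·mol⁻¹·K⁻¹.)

P = RT/(V_m − b) − a/V_m² = (0.08314)(728.9)/(0.3322 − 0.03204) − 1.336/(0.3322)²
  = 60.601/0.30016 − 12.106 = 201.90 − 12.106 = 189.79 bar
Z = PV_m/(RT) = (189.79)(0.3322)/((0.08314)(728.9)) = 63.048/60.601 = 1.040

Z ≈ 1.040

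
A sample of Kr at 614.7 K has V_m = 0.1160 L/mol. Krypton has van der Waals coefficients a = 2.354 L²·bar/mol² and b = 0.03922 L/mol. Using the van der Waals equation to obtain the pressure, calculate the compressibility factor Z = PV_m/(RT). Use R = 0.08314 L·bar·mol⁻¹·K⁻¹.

P = RT/(V_m − b) − a/V_m² = (0.08314)(614.7)/(0.1160 − 0.03922) − 2.354/(0.1160)²
  = 51.106/0.076780 − 174.94 = 665.62 − 174.94 = 490.68 bar
Z = PV_m/(RT) = (490.68)(0.1160)/((0.08314)(614.7)) = 56.919/51.106 = 1.114

Z ≈ 1.114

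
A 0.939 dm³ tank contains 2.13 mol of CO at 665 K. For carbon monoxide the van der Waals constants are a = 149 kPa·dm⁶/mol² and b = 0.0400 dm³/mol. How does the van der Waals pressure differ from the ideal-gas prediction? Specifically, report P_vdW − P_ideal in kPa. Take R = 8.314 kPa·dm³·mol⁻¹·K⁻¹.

Ideal: P_ideal = nRT/V = (2.13)(8.314)(665)/0.939 = 12541.4 kPa
vdW: P = nRT/(V − nb) − a n²/V² = 11776.4/0.853800 − 675.998/0.881721 = 13792.9 − 766.680 = 13026.2 kPa
ΔP = 13026.2 − 12541.4 = 485 kPa

ΔP ≈ 485 kPa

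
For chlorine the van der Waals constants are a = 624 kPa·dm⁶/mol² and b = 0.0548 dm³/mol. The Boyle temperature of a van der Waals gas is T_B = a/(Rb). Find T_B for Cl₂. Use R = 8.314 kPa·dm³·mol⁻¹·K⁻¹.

T_B ≈ 1370 K

For a van der Waals gas the second virial coefficient B₂ = b − a/(RT) vanishes at T_B = a/(Rb).
T_B = 624/(8.314×0.0548) = 624/0.45561 = 1370 K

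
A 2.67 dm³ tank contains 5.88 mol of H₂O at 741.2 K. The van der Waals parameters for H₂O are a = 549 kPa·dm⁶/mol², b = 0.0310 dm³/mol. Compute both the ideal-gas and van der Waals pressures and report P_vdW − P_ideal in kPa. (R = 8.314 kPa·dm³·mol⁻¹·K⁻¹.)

Ideal: P_ideal = nRT/V = (5.88)(8.314)(741.2)/2.67 = 13571.0 kPa
vdW: P = nRT/(V − nb) − a n²/V² = 36234.5/2.48772 − 18981.3/7.12890 = 14565.3 − 2662.58 = 11902.7 kPa
ΔP = 11902.7 − 13571.0 = -1668 kPa

ΔP ≈ -1668 kPa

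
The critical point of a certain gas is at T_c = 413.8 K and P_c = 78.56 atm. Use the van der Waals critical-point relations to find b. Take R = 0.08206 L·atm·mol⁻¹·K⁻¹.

From T_c = 8a/(27Rb) and P_c = a/(27b²): b = R T_c/(8 P_c).
b = (0.08206)(413.8)/(8×78.56) = 33.956/628.48 = 0.05403 L/mol

b ≈ 0.05403 L/mol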